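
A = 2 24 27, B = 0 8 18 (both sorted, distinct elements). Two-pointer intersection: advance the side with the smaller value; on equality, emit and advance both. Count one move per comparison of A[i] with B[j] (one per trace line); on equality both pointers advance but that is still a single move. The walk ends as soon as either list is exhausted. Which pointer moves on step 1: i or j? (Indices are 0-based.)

j

[i=0,j=0] 2>0 → j++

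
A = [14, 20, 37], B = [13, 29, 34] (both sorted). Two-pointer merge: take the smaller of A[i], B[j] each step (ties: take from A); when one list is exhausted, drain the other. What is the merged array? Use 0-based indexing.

[13, 14, 20, 29, 34, 37]

i=0 j=0: A[i]=14>B[j]=13 take 13, j++
i=0 j=1: A[i]=14<=B[j]=29 take 14, i++
i=1 j=1: A[i]=20<=B[j]=29 take 20, i++
i=2 j=1: A[i]=37>B[j]=29 take 29, j++
i=2 j=2: A[i]=37>B[j]=34 take 34, j++
i=2 j=3: B done, take A[i]=37, i++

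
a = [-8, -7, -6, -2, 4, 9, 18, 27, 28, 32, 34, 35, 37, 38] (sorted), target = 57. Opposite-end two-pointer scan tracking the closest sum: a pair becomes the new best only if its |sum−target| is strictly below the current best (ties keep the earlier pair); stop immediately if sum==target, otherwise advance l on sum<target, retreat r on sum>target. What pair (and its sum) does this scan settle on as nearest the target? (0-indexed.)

l=0 r=13: -8+38=30 d=27 *, l++
l=1 r=13: -7+38=31 d=26 *, l++
l=2 r=13: -6+38=32 d=25 *, l++
l=3 r=13: -2+38=36 d=21 *, l++
l=4 r=13: 4+38=42 d=15 *, l++
l=5 r=13: 9+38=47 d=10 *, l++
l=6 r=13: 18+38=56 d=1 *, l++
l=7 r=13: 27+38=65 d=8, r--
l=7 r=12: 27+37=64 d=7, r--
l=7 r=11: 27+35=62 d=5, r--
l=7 r=10: 27+34=61 d=4, r--
l=7 r=9: 27+32=59 d=2, r--
l=7 r=8: 27+28=55 d=2, l++

pair (18, 38) with sum 56 (|Δ|=1)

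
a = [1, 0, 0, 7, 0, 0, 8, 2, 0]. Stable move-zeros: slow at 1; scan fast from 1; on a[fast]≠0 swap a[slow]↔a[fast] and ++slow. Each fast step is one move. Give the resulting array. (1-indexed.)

(s=1,f=1) a[fast]=1≠0 swap→a[1]=1 → slow++,fast++
(s=2,f=2) a[fast]=0 → fast++
(s=2,f=3) a[fast]=0 → fast++
(s=2,f=4) a[fast]=7≠0 swap→a[2]=7 → slow++,fast++
(s=3,f=5) a[fast]=0 → fast++
(s=3,f=6) a[fast]=0 → fast++
(s=3,f=7) a[fast]=8≠0 swap→a[3]=8 → slow++,fast++
(s=4,f=8) a[fast]=2≠0 swap→a[4]=2 → slow++,fast++
(s=5,f=9) a[fast]=0 → fast++

[1, 7, 8, 2, 0, 0, 0, 0, 0]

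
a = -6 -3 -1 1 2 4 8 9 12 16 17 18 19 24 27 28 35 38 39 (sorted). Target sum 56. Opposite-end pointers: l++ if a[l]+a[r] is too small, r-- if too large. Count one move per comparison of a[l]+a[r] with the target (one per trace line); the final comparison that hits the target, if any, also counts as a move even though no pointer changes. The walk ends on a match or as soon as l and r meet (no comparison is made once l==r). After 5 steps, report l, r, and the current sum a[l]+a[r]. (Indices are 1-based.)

[1,19] -6+39=33 <56 → l++
[2,19] -3+39=36 <56 → l++
[3,19] -1+39=38 <56 → l++
[4,19] 1+39=40 <56 → l++
[5,19] 2+39=41 <56 → l++

l=6, r=19, sum=43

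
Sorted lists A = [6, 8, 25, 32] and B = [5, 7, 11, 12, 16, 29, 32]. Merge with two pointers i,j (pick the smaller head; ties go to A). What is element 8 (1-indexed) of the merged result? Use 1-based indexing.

merged[8] = 25

i=1 j=1: A[i]=6>B[j]=5 take 5, j++
i=1 j=2: A[i]=6<=B[j]=7 take 6, i++
i=2 j=2: A[i]=8>B[j]=7 take 7, j++
i=2 j=3: A[i]=8<=B[j]=11 take 8, i++
i=3 j=3: A[i]=25>B[j]=11 take 11, j++
i=3 j=4: A[i]=25>B[j]=12 take 12, j++
i=3 j=5: A[i]=25>B[j]=16 take 16, j++
i=3 j=6: A[i]=25<=B[j]=29 take 25, i++
i=4 j=6: A[i]=32>B[j]=29 take 29, j++
i=4 j=7: A[i]=32<=B[j]=32 take 32, i++
i=5 j=7: A done, take B[j]=32, j++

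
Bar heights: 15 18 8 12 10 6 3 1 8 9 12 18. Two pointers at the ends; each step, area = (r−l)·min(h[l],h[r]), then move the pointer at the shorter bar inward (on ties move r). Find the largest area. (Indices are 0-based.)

[0,11] min(15,18)*11=165 best=165 * → l++
[1,11] min(18,18)*10=180 best=180 * → r--
[1,10] min(18,12)*9=108 best=180 → r--
[1,9] min(18,9)*8=72 best=180 → r--
[1,8] min(18,8)*7=56 best=180 → r--
[1,7] min(18,1)*6=6 best=180 → r--
[1,6] min(18,3)*5=15 best=180 → r--
[1,5] min(18,6)*4=24 best=180 → r--
[1,4] min(18,10)*3=30 best=180 → r--
[1,3] min(18,12)*2=24 best=180 → r--
[1,2] min(18,8)*1=8 best=180 → r--

max area = 180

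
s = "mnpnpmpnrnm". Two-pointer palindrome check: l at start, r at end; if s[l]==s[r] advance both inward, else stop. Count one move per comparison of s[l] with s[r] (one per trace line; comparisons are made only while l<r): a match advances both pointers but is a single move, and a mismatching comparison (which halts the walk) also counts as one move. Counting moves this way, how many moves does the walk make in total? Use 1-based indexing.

l=1 r=11: 'm'=='m', l++,r--
l=2 r=10: 'n'=='n', l++,r--
l=3 r=9: 'p'!='r', stop

3 moves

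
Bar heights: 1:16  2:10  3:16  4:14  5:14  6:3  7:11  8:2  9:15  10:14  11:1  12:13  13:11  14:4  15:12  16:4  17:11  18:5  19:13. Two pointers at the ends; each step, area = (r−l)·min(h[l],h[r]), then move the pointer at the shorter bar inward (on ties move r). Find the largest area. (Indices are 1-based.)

max area = 234

[1,19] min(16,13)*18=234 best=234 * → r--
[1,18] min(16,5)*17=85 best=234 → r--
[1,17] min(16,11)*16=176 best=234 → r--
[1,16] min(16,4)*15=60 best=234 → r--
[1,15] min(16,12)*14=168 best=234 → r--
[1,14] min(16,4)*13=52 best=234 → r--
[1,13] min(16,11)*12=132 best=234 → r--
[1,12] min(16,13)*11=143 best=234 → r--
[1,11] min(16,1)*10=10 best=234 → r--
[1,10] min(16,14)*9=126 best=234 → r--
[1,9] min(16,15)*8=120 best=234 → r--
[1,8] min(16,2)*7=14 best=234 → r--
[1,7] min(16,11)*6=66 best=234 → r--
[1,6] min(16,3)*5=15 best=234 → r--
[1,5] min(16,14)*4=56 best=234 → r--
[1,4] min(16,14)*3=42 best=234 → r--
[1,3] min(16,16)*2=32 best=234 → r--
[1,2] min(16,10)*1=10 best=234 → r--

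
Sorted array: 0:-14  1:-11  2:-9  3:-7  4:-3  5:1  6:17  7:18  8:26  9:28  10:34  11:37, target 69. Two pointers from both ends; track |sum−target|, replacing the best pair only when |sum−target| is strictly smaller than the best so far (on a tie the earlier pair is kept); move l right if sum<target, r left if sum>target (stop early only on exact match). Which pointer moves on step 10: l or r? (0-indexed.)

l=0 r=11: -14+37=23 d=46 *, l++
l=1 r=11: -11+37=26 d=43 *, l++
l=2 r=11: -9+37=28 d=41 *, l++
l=3 r=11: -7+37=30 d=39 *, l++
l=4 r=11: -3+37=34 d=35 *, l++
l=5 r=11: 1+37=38 d=31 *, l++
l=6 r=11: 17+37=54 d=15 *, l++
l=7 r=11: 18+37=55 d=14 *, l++
l=8 r=11: 26+37=63 d=6 *, l++
l=9 r=11: 28+37=65 d=4 *, l++

l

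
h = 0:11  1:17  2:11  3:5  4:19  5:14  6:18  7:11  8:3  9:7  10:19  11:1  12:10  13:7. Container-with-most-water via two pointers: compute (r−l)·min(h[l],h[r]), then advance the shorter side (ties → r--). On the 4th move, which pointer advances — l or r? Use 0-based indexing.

l

[0,13] min(11,7)*13=91 best=91 * → r--
[0,12] min(11,10)*12=120 best=120 * → r--
[0,11] min(11,1)*11=11 best=120 → r--
[0,10] min(11,19)*10=110 best=120 → l++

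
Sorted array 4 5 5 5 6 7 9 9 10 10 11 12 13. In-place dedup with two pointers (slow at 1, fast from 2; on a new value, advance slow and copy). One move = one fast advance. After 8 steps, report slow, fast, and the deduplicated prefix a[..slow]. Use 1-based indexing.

slow=6, fast=10, prefix=[4, 5, 6, 7, 9, 10]

(s=1,f=2) a[fast]=5≠a[slow]=4 write a[2]=5 → slow++,fast++
(s=2,f=3) a[fast]=5=a[slow] dup → fast++
(s=2,f=4) a[fast]=5=a[slow] dup → fast++
(s=2,f=5) a[fast]=6≠a[slow]=5 write a[3]=6 → slow++,fast++
(s=3,f=6) a[fast]=7≠a[slow]=6 write a[4]=7 → slow++,fast++
(s=4,f=7) a[fast]=9≠a[slow]=7 write a[5]=9 → slow++,fast++
(s=5,f=8) a[fast]=9=a[slow] dup → fast++
(s=5,f=9) a[fast]=10≠a[slow]=9 write a[6]=10 → slow++,fast++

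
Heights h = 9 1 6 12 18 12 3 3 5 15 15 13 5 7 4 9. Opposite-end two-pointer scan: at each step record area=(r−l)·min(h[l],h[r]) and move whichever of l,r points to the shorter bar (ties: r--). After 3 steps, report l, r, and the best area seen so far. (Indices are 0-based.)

l=0, r=12, best area=135

[0,15] min(9,9)*15=135 best=135 * → r--
[0,14] min(9,4)*14=56 best=135 → r--
[0,13] min(9,7)*13=91 best=135 → r--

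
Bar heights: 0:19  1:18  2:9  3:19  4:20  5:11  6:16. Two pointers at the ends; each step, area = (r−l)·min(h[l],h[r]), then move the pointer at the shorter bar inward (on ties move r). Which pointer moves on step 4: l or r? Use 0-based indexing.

l=0 r=6: min(19,16)*6=96 best=96 *, r--
l=0 r=5: min(19,11)*5=55 best=96, r--
l=0 r=4: min(19,20)*4=76 best=96, l++
l=1 r=4: min(18,20)*3=54 best=96, l++

l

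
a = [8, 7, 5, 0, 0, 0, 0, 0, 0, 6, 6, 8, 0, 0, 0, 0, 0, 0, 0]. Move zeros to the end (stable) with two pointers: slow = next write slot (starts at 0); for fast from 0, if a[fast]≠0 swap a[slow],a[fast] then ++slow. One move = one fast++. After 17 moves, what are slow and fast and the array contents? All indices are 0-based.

slow=0 fast=0: a[fast]=8≠0 swap→a[0]=8, slow++,fast++
slow=1 fast=1: a[fast]=7≠0 swap→a[1]=7, slow++,fast++
slow=2 fast=2: a[fast]=5≠0 swap→a[2]=5, slow++,fast++
slow=3 fast=3: a[fast]=0, fast++
slow=3 fast=4: a[fast]=0, fast++
slow=3 fast=5: a[fast]=0, fast++
slow=3 fast=6: a[fast]=0, fast++
slow=3 fast=7: a[fast]=0, fast++
slow=3 fast=8: a[fast]=0, fast++
slow=3 fast=9: a[fast]=6≠0 swap→a[3]=6, slow++,fast++
slow=4 fast=10: a[fast]=6≠0 swap→a[4]=6, slow++,fast++
slow=5 fast=11: a[fast]=8≠0 swap→a[5]=8, slow++,fast++
slow=6 fast=12: a[fast]=0, fast++
slow=6 fast=13: a[fast]=0, fast++
slow=6 fast=14: a[fast]=0, fast++
slow=6 fast=15: a[fast]=0, fast++
slow=6 fast=16: a[fast]=0, fast++

slow=6, fast=17, a=[8, 7, 5, 6, 6, 8, 0, 0, 0, 0, 0, 0, 0, 0, 0, 0, 0, 0, 0]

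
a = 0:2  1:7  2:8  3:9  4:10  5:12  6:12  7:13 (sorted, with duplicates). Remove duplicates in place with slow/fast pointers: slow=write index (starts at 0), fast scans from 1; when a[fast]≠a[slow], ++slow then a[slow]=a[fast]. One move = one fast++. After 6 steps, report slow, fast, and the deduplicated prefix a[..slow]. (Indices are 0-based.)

slow=5, fast=7, prefix=[2, 7, 8, 9, 10, 12]

slow=0 fast=1: a[fast]=7≠a[slow]=2 write a[1]=7, slow++,fast++
slow=1 fast=2: a[fast]=8≠a[slow]=7 write a[2]=8, slow++,fast++
slow=2 fast=3: a[fast]=9≠a[slow]=8 write a[3]=9, slow++,fast++
slow=3 fast=4: a[fast]=10≠a[slow]=9 write a[4]=10, slow++,fast++
slow=4 fast=5: a[fast]=12≠a[slow]=10 write a[5]=12, slow++,fast++
slow=5 fast=6: a[fast]=12=a[slow] dup, fast++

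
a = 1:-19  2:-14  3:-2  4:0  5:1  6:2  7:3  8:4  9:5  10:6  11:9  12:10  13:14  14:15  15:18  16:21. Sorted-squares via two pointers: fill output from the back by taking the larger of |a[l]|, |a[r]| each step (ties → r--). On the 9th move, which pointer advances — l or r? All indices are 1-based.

l=1 r=16: |-19|<=|21| out[16]=441, r--
l=1 r=15: |-19|>|18| out[15]=361, l++
l=2 r=15: |-14|<=|18| out[14]=324, r--
l=2 r=14: |-14|<=|15| out[13]=225, r--
l=2 r=13: |-14|<=|14| out[12]=196, r--
l=2 r=12: |-14|>|10| out[11]=196, l++
l=3 r=12: |-2|<=|10| out[10]=100, r--
l=3 r=11: |-2|<=|9| out[9]=81, r--
l=3 r=10: |-2|<=|6| out[8]=36, r--

r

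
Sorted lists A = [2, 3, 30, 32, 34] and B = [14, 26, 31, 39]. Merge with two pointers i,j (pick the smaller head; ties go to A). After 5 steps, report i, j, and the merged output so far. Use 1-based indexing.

[i=1,j=1] A[i]=2<=B[j]=14 take 2 → i++
[i=2,j=1] A[i]=3<=B[j]=14 take 3 → i++
[i=3,j=1] A[i]=30>B[j]=14 take 14 → j++
[i=3,j=2] A[i]=30>B[j]=26 take 26 → j++
[i=3,j=3] A[i]=30<=B[j]=31 take 30 → i++

i=4, j=3, merged so far=[2, 3, 14, 26, 30]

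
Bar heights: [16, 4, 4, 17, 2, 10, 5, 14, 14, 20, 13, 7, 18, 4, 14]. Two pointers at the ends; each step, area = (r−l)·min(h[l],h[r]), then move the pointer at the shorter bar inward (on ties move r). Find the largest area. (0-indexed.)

[0,14] min(16,14)*14=196 best=196 * → r--
[0,13] min(16,4)*13=52 best=196 → r--
[0,12] min(16,18)*12=192 best=196 → l++
[1,12] min(4,18)*11=44 best=196 → l++
[2,12] min(4,18)*10=40 best=196 → l++
[3,12] min(17,18)*9=153 best=196 → l++
[4,12] min(2,18)*8=16 best=196 → l++
[5,12] min(10,18)*7=70 best=196 → l++
[6,12] min(5,18)*6=30 best=196 → l++
[7,12] min(14,18)*5=70 best=196 → l++
[8,12] min(14,18)*4=56 best=196 → l++
[9,12] min(20,18)*3=54 best=196 → r--
[9,11] min(20,7)*2=14 best=196 → r--
[9,10] min(20,13)*1=13 best=196 → r--

max area = 196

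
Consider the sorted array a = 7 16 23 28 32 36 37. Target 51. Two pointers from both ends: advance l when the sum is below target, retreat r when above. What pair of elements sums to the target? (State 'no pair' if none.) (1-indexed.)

[1,7] 7+37=44 <51 → l++
[2,7] 16+37=53 >51 → r--
[2,6] 16+36=52 >51 → r--
[2,5] 16+32=48 <51 → l++
[3,5] 23+32=55 >51 → r--
[3,4] 23+28=51 → found

(23, 28)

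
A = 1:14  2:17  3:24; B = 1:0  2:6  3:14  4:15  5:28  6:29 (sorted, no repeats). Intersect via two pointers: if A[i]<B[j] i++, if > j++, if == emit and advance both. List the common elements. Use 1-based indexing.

[i=1,j=1] 14>0 → j++
[i=1,j=2] 14>6 → j++
[i=1,j=3] 14==14 emit → i++,j++
[i=2,j=4] 17>15 → j++
[i=2,j=5] 17<28 → i++
[i=3,j=5] 24<28 → i++

intersection = [14]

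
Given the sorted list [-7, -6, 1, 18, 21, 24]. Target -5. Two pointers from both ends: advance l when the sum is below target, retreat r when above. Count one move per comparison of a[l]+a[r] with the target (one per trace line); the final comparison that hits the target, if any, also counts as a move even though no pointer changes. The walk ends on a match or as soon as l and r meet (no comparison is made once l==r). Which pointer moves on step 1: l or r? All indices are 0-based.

l=0 r=5: -7+24=17 >-5, r--

r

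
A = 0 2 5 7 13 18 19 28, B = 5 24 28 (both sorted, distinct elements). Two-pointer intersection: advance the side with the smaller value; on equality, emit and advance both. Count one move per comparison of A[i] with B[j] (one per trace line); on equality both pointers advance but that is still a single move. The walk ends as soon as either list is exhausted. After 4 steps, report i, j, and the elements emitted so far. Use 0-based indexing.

i=4, j=1, emitted=[5]

[i=0,j=0] 0<5 → i++
[i=1,j=0] 2<5 → i++
[i=2,j=0] 5==5 emit → i++,j++
[i=3,j=1] 7<24 → i++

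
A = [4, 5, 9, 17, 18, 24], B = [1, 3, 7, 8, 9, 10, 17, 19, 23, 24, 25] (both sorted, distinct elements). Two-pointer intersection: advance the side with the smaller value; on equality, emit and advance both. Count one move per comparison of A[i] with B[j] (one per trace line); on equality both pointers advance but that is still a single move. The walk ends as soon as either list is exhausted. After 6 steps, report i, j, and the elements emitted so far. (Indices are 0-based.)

i=0 j=0: 4>1, j++
i=0 j=1: 4>3, j++
i=0 j=2: 4<7, i++
i=1 j=2: 5<7, i++
i=2 j=2: 9>7, j++
i=2 j=3: 9>8, j++

i=2, j=4, emitted=[]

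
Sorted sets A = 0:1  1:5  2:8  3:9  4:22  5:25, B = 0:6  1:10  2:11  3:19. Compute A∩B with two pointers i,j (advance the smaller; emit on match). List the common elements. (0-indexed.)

intersection = []

i=0 j=0: 1<6, i++
i=1 j=0: 5<6, i++
i=2 j=0: 8>6, j++
i=2 j=1: 8<10, i++
i=3 j=1: 9<10, i++
i=4 j=1: 22>10, j++
i=4 j=2: 22>11, j++
i=4 j=3: 22>19, j++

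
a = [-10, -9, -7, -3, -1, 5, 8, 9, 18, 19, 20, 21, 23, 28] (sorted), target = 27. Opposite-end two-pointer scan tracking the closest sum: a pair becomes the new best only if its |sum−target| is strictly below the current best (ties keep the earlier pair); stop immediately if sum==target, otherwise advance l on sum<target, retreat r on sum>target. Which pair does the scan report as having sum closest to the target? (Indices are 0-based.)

l=0 r=13: -10+28=18 d=9 *, l++
l=1 r=13: -9+28=19 d=8 *, l++
l=2 r=13: -7+28=21 d=6 *, l++
l=3 r=13: -3+28=25 d=2 *, l++
l=4 r=13: -1+28=27 d=0 *, stop

pair (-1, 28) with sum 27 (|Δ|=0)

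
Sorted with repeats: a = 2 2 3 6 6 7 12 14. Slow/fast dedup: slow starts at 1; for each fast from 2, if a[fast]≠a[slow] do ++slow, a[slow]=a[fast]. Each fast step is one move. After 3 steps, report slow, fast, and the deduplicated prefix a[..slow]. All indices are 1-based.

slow=1 fast=2: a[fast]=2=a[slow] dup, fast++
slow=1 fast=3: a[fast]=3≠a[slow]=2 write a[2]=3, slow++,fast++
slow=2 fast=4: a[fast]=6≠a[slow]=3 write a[3]=6, slow++,fast++

slow=3, fast=5, prefix=[2, 3, 6]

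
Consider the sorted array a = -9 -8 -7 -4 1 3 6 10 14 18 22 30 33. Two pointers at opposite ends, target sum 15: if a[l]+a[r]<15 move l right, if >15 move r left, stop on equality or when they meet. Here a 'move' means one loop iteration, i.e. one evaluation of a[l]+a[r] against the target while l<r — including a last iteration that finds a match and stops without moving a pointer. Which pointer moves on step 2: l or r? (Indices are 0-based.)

[0,12] -9+33=24 >15 → r--
[0,11] -9+30=21 >15 → r--

r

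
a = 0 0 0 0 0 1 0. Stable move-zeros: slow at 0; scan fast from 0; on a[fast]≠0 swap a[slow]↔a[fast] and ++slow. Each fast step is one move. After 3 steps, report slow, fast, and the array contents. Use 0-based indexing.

slow=0 fast=0: a[fast]=0, fast++
slow=0 fast=1: a[fast]=0, fast++
slow=0 fast=2: a[fast]=0, fast++

slow=0, fast=3, a=[0, 0, 0, 0, 0, 1, 0]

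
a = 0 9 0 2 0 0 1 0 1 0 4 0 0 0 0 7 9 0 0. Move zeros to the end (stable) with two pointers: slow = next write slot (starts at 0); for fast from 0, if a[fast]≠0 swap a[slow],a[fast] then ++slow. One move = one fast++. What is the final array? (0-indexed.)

[9, 2, 1, 1, 4, 7, 9, 0, 0, 0, 0, 0, 0, 0, 0, 0, 0, 0, 0]

(s=0,f=0) a[fast]=0 → fast++
(s=0,f=1) a[fast]=9≠0 swap→a[0]=9 → slow++,fast++
(s=1,f=2) a[fast]=0 → fast++
(s=1,f=3) a[fast]=2≠0 swap→a[1]=2 → slow++,fast++
(s=2,f=4) a[fast]=0 → fast++
(s=2,f=5) a[fast]=0 → fast++
(s=2,f=6) a[fast]=1≠0 swap→a[2]=1 → slow++,fast++
(s=3,f=7) a[fast]=0 → fast++
(s=3,f=8) a[fast]=1≠0 swap→a[3]=1 → slow++,fast++
(s=4,f=9) a[fast]=0 → fast++
(s=4,f=10) a[fast]=4≠0 swap→a[4]=4 → slow++,fast++
(s=5,f=11) a[fast]=0 → fast++
(s=5,f=12) a[fast]=0 → fast++
(s=5,f=13) a[fast]=0 → fast++
(s=5,f=14) a[fast]=0 → fast++
(s=5,f=15) a[fast]=7≠0 swap→a[5]=7 → slow++,fast++
(s=6,f=16) a[fast]=9≠0 swap→a[6]=9 → slow++,fast++
(s=7,f=17) a[fast]=0 → fast++
(s=7,f=18) a[fast]=0 → fast++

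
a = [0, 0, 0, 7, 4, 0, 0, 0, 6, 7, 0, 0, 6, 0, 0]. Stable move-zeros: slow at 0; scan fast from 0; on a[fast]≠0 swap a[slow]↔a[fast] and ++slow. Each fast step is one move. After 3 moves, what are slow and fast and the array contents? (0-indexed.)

slow=0, fast=3, a=[0, 0, 0, 7, 4, 0, 0, 0, 6, 7, 0, 0, 6, 0, 0]

slow=0 fast=0: a[fast]=0, fast++
slow=0 fast=1: a[fast]=0, fast++
slow=0 fast=2: a[fast]=0, fast++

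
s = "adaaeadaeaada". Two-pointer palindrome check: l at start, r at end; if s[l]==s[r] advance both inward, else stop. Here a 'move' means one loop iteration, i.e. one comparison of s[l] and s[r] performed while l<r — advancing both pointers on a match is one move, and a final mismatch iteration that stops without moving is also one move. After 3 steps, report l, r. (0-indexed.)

[0,12] 'a'=='a' → l++,r--
[1,11] 'd'=='d' → l++,r--
[2,10] 'a'=='a' → l++,r--

l=3, r=9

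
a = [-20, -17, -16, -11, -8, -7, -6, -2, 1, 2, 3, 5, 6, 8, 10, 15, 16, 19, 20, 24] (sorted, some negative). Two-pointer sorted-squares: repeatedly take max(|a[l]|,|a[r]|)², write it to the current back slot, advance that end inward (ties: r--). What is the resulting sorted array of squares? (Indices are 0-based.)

[1, 4, 4, 9, 25, 36, 36, 49, 64, 64, 100, 121, 225, 256, 256, 289, 361, 400, 400, 576]

[0,19] |-20|<=|24| out[19]=576 → r--
[0,18] |-20|<=|20| out[18]=400 → r--
[0,17] |-20|>|19| out[17]=400 → l++
[1,17] |-17|<=|19| out[16]=361 → r--
[1,16] |-17|>|16| out[15]=289 → l++
[2,16] |-16|<=|16| out[14]=256 → r--
[2,15] |-16|>|15| out[13]=256 → l++
[3,15] |-11|<=|15| out[12]=225 → r--
[3,14] |-11|>|10| out[11]=121 → l++
[4,14] |-8|<=|10| out[10]=100 → r--
[4,13] |-8|<=|8| out[9]=64 → r--
[4,12] |-8|>|6| out[8]=64 → l++
[5,12] |-7|>|6| out[7]=49 → l++
[6,12] |-6|<=|6| out[6]=36 → r--
[6,11] |-6|>|5| out[5]=36 → l++
[7,11] |-2|<=|5| out[4]=25 → r--
[7,10] |-2|<=|3| out[3]=9 → r--
[7,9] |-2|<=|2| out[2]=4 → r--
[7,8] |-2|>|1| out[1]=4 → l++
[8,8] |1|<=|1| out[0]=1 → r--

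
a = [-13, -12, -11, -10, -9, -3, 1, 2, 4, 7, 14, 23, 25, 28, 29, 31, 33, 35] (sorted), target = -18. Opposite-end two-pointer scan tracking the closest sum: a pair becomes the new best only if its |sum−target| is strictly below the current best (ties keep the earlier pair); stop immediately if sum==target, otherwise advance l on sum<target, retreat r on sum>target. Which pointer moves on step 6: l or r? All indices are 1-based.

r

[1,18] -13+35=22 d=40 * → r--
[1,17] -13+33=20 d=38 * → r--
[1,16] -13+31=18 d=36 * → r--
[1,15] -13+29=16 d=34 * → r--
[1,14] -13+28=15 d=33 * → r--
[1,13] -13+25=12 d=30 * → r--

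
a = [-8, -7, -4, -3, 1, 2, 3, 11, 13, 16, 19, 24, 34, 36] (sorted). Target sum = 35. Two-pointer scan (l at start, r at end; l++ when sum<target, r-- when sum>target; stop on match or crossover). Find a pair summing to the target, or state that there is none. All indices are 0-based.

[0,13] -8+36=28 <35 → l++
[1,13] -7+36=29 <35 → l++
[2,13] -4+36=32 <35 → l++
[3,13] -3+36=33 <35 → l++
[4,13] 1+36=37 >35 → r--
[4,12] 1+34=35 → found

(1, 34)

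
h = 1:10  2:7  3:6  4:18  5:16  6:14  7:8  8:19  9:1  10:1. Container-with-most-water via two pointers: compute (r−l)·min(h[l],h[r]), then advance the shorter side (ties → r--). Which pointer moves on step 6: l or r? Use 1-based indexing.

l=1 r=10: min(10,1)*9=9 best=9 *, r--
l=1 r=9: min(10,1)*8=8 best=9, r--
l=1 r=8: min(10,19)*7=70 best=70 *, l++
l=2 r=8: min(7,19)*6=42 best=70, l++
l=3 r=8: min(6,19)*5=30 best=70, l++
l=4 r=8: min(18,19)*4=72 best=72 *, l++

l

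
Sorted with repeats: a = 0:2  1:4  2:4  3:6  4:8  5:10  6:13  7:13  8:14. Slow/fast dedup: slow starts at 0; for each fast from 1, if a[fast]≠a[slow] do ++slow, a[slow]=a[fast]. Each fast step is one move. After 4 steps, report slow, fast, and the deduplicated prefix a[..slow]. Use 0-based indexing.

slow=3, fast=5, prefix=[2, 4, 6, 8]

slow=0 fast=1: a[fast]=4≠a[slow]=2 write a[1]=4, slow++,fast++
slow=1 fast=2: a[fast]=4=a[slow] dup, fast++
slow=1 fast=3: a[fast]=6≠a[slow]=4 write a[2]=6, slow++,fast++
slow=2 fast=4: a[fast]=8≠a[slow]=6 write a[3]=8, slow++,fast++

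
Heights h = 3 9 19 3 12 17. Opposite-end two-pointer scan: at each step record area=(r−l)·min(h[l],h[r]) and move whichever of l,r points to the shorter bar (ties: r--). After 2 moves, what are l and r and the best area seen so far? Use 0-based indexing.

l=2, r=5, best area=36

l=0 r=5: min(3,17)*5=15 best=15 *, l++
l=1 r=5: min(9,17)*4=36 best=36 *, l++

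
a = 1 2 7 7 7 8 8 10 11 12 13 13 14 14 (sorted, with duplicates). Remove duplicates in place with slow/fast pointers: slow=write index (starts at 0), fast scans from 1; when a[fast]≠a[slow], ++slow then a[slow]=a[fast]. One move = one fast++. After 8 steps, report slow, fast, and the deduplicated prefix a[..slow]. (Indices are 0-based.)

slow=5, fast=9, prefix=[1, 2, 7, 8, 10, 11]

(s=0,f=1) a[fast]=2≠a[slow]=1 write a[1]=2 → slow++,fast++
(s=1,f=2) a[fast]=7≠a[slow]=2 write a[2]=7 → slow++,fast++
(s=2,f=3) a[fast]=7=a[slow] dup → fast++
(s=2,f=4) a[fast]=7=a[slow] dup → fast++
(s=2,f=5) a[fast]=8≠a[slow]=7 write a[3]=8 → slow++,fast++
(s=3,f=6) a[fast]=8=a[slow] dup → fast++
(s=3,f=7) a[fast]=10≠a[slow]=8 write a[4]=10 → slow++,fast++
(s=4,f=8) a[fast]=11≠a[slow]=10 write a[5]=11 → slow++,fast++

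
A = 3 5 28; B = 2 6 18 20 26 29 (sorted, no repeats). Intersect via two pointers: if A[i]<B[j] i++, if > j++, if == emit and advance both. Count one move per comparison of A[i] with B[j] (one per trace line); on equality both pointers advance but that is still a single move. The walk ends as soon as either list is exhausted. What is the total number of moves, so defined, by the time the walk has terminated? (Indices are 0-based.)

8 moves

i=0 j=0: 3>2, j++
i=0 j=1: 3<6, i++
i=1 j=1: 5<6, i++
i=2 j=1: 28>6, j++
i=2 j=2: 28>18, j++
i=2 j=3: 28>20, j++
i=2 j=4: 28>26, j++
i=2 j=5: 28<29, i++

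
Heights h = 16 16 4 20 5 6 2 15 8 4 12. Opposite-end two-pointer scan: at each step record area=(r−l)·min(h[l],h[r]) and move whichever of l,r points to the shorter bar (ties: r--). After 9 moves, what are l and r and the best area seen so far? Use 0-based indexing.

l=2, r=3, best area=120

l=0 r=10: min(16,12)*10=120 best=120 *, r--
l=0 r=9: min(16,4)*9=36 best=120, r--
l=0 r=8: min(16,8)*8=64 best=120, r--
l=0 r=7: min(16,15)*7=105 best=120, r--
l=0 r=6: min(16,2)*6=12 best=120, r--
l=0 r=5: min(16,6)*5=30 best=120, r--
l=0 r=4: min(16,5)*4=20 best=120, r--
l=0 r=3: min(16,20)*3=48 best=120, l++
l=1 r=3: min(16,20)*2=32 best=120, l++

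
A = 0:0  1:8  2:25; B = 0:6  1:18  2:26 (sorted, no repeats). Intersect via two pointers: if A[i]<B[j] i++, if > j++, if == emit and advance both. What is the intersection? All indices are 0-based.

[i=0,j=0] 0<6 → i++
[i=1,j=0] 8>6 → j++
[i=1,j=1] 8<18 → i++
[i=2,j=1] 25>18 → j++
[i=2,j=2] 25<26 → i++

intersection = []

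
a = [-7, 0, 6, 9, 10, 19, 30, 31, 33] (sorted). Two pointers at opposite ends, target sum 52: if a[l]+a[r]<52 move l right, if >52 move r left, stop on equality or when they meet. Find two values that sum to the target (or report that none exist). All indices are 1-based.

[1,9] -7+33=26 <52 → l++
[2,9] 0+33=33 <52 → l++
[3,9] 6+33=39 <52 → l++
[4,9] 9+33=42 <52 → l++
[5,9] 10+33=43 <52 → l++
[6,9] 19+33=52 → found

(19, 33)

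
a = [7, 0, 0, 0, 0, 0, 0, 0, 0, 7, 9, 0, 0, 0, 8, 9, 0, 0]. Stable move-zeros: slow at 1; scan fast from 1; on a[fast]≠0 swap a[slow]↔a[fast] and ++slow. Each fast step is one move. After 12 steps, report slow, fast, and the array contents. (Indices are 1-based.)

(s=1,f=1) a[fast]=7≠0 swap→a[1]=7 → slow++,fast++
(s=2,f=2) a[fast]=0 → fast++
(s=2,f=3) a[fast]=0 → fast++
(s=2,f=4) a[fast]=0 → fast++
(s=2,f=5) a[fast]=0 → fast++
(s=2,f=6) a[fast]=0 → fast++
(s=2,f=7) a[fast]=0 → fast++
(s=2,f=8) a[fast]=0 → fast++
(s=2,f=9) a[fast]=0 → fast++
(s=2,f=10) a[fast]=7≠0 swap→a[2]=7 → slow++,fast++
(s=3,f=11) a[fast]=9≠0 swap→a[3]=9 → slow++,fast++
(s=4,f=12) a[fast]=0 → fast++

slow=4, fast=13, a=[7, 7, 9, 0, 0, 0, 0, 0, 0, 0, 0, 0, 0, 0, 8, 9, 0, 0]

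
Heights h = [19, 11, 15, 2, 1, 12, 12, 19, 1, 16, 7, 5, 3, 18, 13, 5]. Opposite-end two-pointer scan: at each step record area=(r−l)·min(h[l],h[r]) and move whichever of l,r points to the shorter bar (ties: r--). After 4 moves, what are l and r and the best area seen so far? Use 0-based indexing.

l=0 r=15: min(19,5)*15=75 best=75 *, r--
l=0 r=14: min(19,13)*14=182 best=182 *, r--
l=0 r=13: min(19,18)*13=234 best=234 *, r--
l=0 r=12: min(19,3)*12=36 best=234, r--

l=0, r=11, best area=234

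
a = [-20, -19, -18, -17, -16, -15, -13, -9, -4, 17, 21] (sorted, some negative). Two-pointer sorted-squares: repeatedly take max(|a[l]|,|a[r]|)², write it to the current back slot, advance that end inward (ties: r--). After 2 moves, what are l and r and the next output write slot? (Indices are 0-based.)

l=1, r=9, next write slot=8

l=0 r=10: |-20|<=|21| out[10]=441, r--
l=0 r=9: |-20|>|17| out[9]=400, l++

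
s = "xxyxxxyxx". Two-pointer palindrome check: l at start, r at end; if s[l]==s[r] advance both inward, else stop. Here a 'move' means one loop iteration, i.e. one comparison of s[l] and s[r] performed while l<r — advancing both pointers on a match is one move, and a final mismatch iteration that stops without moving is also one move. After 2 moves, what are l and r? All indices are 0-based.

l=0 r=8: 'x'=='x', l++,r--
l=1 r=7: 'x'=='x', l++,r--

l=2, r=6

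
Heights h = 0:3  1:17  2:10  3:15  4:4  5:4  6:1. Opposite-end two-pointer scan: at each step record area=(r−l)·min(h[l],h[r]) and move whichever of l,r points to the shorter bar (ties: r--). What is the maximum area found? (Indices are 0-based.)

[0,6] min(3,1)*6=6 best=6 * → r--
[0,5] min(3,4)*5=15 best=15 * → l++
[1,5] min(17,4)*4=16 best=16 * → r--
[1,4] min(17,4)*3=12 best=16 → r--
[1,3] min(17,15)*2=30 best=30 * → r--
[1,2] min(17,10)*1=10 best=30 → r--

max area = 30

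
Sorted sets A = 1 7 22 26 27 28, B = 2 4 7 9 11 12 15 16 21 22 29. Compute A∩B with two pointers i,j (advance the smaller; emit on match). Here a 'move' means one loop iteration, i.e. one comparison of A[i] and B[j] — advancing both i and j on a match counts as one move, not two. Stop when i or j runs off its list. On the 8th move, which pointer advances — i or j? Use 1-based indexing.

j

[i=1,j=1] 1<2 → i++
[i=2,j=1] 7>2 → j++
[i=2,j=2] 7>4 → j++
[i=2,j=3] 7==7 emit → i++,j++
[i=3,j=4] 22>9 → j++
[i=3,j=5] 22>11 → j++
[i=3,j=6] 22>12 → j++
[i=3,j=7] 22>15 → j++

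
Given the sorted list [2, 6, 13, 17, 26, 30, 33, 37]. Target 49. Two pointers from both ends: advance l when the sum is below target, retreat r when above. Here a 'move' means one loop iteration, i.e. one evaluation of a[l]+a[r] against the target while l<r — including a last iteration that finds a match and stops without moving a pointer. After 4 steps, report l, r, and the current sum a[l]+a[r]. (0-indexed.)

l=0 r=7: 2+37=39 <49, l++
l=1 r=7: 6+37=43 <49, l++
l=2 r=7: 13+37=50 >49, r--
l=2 r=6: 13+33=46 <49, l++

l=3, r=6, sum=50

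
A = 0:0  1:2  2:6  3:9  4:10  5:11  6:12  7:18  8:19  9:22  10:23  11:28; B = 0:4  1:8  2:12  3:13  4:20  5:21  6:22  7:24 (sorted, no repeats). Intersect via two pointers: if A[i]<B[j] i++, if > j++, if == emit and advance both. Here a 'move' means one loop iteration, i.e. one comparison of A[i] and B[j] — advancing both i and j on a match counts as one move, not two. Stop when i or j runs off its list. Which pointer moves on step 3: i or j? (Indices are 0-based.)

i=0 j=0: 0<4, i++
i=1 j=0: 2<4, i++
i=2 j=0: 6>4, j++

j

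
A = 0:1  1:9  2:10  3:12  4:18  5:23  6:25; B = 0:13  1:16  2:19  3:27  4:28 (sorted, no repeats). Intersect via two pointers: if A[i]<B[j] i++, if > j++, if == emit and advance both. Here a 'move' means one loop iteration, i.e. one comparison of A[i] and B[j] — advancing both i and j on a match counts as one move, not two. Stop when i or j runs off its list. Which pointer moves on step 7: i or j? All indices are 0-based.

i

[i=0,j=0] 1<13 → i++
[i=1,j=0] 9<13 → i++
[i=2,j=0] 10<13 → i++
[i=3,j=0] 12<13 → i++
[i=4,j=0] 18>13 → j++
[i=4,j=1] 18>16 → j++
[i=4,j=2] 18<19 → i++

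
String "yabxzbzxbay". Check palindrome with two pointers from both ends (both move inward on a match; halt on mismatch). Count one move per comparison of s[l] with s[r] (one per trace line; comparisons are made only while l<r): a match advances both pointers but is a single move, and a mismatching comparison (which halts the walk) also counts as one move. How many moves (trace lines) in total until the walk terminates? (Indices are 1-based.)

5 moves

[1,11] 'y'=='y' → l++,r--
[2,10] 'a'=='a' → l++,r--
[3,9] 'b'=='b' → l++,r--
[4,8] 'x'=='x' → l++,r--
[5,7] 'z'=='z' → l++,r--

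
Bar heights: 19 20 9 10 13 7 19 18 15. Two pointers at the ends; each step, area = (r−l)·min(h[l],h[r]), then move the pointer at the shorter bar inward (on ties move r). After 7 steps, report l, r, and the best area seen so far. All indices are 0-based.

l=0 r=8: min(19,15)*8=120 best=120 *, r--
l=0 r=7: min(19,18)*7=126 best=126 *, r--
l=0 r=6: min(19,19)*6=114 best=126, r--
l=0 r=5: min(19,7)*5=35 best=126, r--
l=0 r=4: min(19,13)*4=52 best=126, r--
l=0 r=3: min(19,10)*3=30 best=126, r--
l=0 r=2: min(19,9)*2=18 best=126, r--

l=0, r=1, best area=126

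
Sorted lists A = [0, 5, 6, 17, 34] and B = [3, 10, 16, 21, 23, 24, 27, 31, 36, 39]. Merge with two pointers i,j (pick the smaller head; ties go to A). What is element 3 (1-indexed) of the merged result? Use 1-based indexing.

merged[3] = 5

i=1 j=1: A[i]=0<=B[j]=3 take 0, i++
i=2 j=1: A[i]=5>B[j]=3 take 3, j++
i=2 j=2: A[i]=5<=B[j]=10 take 5, i++
i=3 j=2: A[i]=6<=B[j]=10 take 6, i++
i=4 j=2: A[i]=17>B[j]=10 take 10, j++
i=4 j=3: A[i]=17>B[j]=16 take 16, j++
i=4 j=4: A[i]=17<=B[j]=21 take 17, i++
i=5 j=4: A[i]=34>B[j]=21 take 21, j++
i=5 j=5: A[i]=34>B[j]=23 take 23, j++
i=5 j=6: A[i]=34>B[j]=24 take 24, j++
i=5 j=7: A[i]=34>B[j]=27 take 27, j++
i=5 j=8: A[i]=34>B[j]=31 take 31, j++
i=5 j=9: A[i]=34<=B[j]=36 take 34, i++
i=6 j=9: A done, take B[j]=36, j++
i=6 j=10: A done, take B[j]=39, j++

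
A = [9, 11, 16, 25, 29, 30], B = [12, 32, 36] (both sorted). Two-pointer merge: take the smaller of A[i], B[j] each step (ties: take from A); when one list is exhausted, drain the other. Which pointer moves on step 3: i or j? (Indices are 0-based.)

[i=0,j=0] A[i]=9<=B[j]=12 take 9 → i++
[i=1,j=0] A[i]=11<=B[j]=12 take 11 → i++
[i=2,j=0] A[i]=16>B[j]=12 take 12 → j++

j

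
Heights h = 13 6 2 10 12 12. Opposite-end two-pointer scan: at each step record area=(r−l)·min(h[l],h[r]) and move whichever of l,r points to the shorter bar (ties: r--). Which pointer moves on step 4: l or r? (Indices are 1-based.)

r

l=1 r=6: min(13,12)*5=60 best=60 *, r--
l=1 r=5: min(13,12)*4=48 best=60, r--
l=1 r=4: min(13,10)*3=30 best=60, r--
l=1 r=3: min(13,2)*2=4 best=60, r--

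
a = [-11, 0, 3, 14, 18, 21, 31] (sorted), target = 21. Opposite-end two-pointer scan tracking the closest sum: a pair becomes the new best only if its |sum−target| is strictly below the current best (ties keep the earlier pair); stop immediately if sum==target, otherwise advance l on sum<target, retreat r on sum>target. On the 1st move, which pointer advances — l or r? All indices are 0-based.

[0,6] -11+31=20 d=1 * → l++

l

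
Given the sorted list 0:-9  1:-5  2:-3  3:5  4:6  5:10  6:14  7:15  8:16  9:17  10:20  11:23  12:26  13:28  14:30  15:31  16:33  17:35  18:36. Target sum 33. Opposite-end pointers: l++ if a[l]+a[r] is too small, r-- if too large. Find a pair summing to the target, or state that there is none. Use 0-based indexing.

[0,18] -9+36=27 <33 → l++
[1,18] -5+36=31 <33 → l++
[2,18] -3+36=33 → found

(-3, 36)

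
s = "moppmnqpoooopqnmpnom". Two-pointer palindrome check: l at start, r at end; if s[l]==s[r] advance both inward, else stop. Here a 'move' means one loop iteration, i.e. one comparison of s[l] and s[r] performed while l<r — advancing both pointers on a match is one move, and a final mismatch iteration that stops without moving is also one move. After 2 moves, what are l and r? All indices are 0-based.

l=0 r=19: 'm'=='m', l++,r--
l=1 r=18: 'o'=='o', l++,r--

l=2, r=17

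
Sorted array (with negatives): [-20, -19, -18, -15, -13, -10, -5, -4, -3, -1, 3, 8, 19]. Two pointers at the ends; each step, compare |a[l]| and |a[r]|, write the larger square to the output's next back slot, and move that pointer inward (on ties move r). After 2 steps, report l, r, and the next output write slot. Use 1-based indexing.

l=2, r=12, next write slot=11

[1,13] |-20|>|19| out[13]=400 → l++
[2,13] |-19|<=|19| out[12]=361 → r--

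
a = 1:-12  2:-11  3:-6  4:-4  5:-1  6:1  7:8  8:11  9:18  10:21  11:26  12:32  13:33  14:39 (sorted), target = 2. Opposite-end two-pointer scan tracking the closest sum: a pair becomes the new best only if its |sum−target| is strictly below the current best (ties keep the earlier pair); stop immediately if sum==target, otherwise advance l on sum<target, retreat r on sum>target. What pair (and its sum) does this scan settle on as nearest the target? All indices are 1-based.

pair (-6, 8) with sum 2 (|Δ|=0)

l=1 r=14: -12+39=27 d=25 *, r--
l=1 r=13: -12+33=21 d=19 *, r--
l=1 r=12: -12+32=20 d=18 *, r--
l=1 r=11: -12+26=14 d=12 *, r--
l=1 r=10: -12+21=9 d=7 *, r--
l=1 r=9: -12+18=6 d=4 *, r--
l=1 r=8: -12+11=-1 d=3 *, l++
l=2 r=8: -11+11=0 d=2 *, l++
l=3 r=8: -6+11=5 d=3, r--
l=3 r=7: -6+8=2 d=0 *, stop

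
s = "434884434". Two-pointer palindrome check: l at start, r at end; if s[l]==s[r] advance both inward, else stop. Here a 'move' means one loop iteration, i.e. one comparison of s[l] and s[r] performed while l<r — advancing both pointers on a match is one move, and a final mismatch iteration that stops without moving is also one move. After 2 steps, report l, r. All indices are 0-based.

l=2, r=6

l=0 r=8: '4'=='4', l++,r--
l=1 r=7: '3'=='3', l++,r--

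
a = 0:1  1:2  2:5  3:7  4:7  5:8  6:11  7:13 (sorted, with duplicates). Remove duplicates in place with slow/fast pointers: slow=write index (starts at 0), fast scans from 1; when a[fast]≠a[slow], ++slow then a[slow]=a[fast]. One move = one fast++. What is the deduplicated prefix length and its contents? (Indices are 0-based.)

length 7; prefix = [1, 2, 5, 7, 8, 11, 13]

(s=0,f=1) a[fast]=2≠a[slow]=1 write a[1]=2 → slow++,fast++
(s=1,f=2) a[fast]=5≠a[slow]=2 write a[2]=5 → slow++,fast++
(s=2,f=3) a[fast]=7≠a[slow]=5 write a[3]=7 → slow++,fast++
(s=3,f=4) a[fast]=7=a[slow] dup → fast++
(s=3,f=5) a[fast]=8≠a[slow]=7 write a[4]=8 → slow++,fast++
(s=4,f=6) a[fast]=11≠a[slow]=8 write a[5]=11 → slow++,fast++
(s=5,f=7) a[fast]=13≠a[slow]=11 write a[6]=13 → slow++,fast++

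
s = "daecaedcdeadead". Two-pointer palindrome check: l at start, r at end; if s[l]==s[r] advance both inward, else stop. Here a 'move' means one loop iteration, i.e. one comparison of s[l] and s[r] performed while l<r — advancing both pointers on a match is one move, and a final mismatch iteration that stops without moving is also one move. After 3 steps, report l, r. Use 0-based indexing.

[0,14] 'd'=='d' → l++,r--
[1,13] 'a'=='a' → l++,r--
[2,12] 'e'=='e' → l++,r--

l=3, r=11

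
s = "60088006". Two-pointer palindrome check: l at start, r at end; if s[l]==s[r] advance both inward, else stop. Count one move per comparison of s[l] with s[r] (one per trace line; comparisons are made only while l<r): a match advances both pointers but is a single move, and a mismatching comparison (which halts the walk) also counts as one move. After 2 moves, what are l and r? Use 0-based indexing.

l=2, r=5

[0,7] '6'=='6' → l++,r--
[1,6] '0'=='0' → l++,r--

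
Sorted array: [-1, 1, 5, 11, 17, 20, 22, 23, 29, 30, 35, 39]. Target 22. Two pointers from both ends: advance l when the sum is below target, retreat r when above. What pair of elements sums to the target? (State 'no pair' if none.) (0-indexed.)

l=0 r=11: -1+39=38 >22, r--
l=0 r=10: -1+35=34 >22, r--
l=0 r=9: -1+30=29 >22, r--
l=0 r=8: -1+29=28 >22, r--
l=0 r=7: -1+23=22, found

(-1, 23)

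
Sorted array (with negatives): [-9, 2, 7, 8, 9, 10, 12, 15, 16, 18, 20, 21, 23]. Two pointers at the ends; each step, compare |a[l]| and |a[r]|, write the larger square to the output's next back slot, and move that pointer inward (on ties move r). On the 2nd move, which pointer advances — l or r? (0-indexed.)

r

l=0 r=12: |-9|<=|23| out[12]=529, r--
l=0 r=11: |-9|<=|21| out[11]=441, r--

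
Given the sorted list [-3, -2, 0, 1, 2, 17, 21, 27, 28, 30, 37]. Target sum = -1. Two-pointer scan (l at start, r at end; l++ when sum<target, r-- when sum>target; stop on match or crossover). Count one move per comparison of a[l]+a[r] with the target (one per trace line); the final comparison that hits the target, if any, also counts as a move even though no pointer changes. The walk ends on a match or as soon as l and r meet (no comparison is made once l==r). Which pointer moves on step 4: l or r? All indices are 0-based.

r

l=0 r=10: -3+37=34 >-1, r--
l=0 r=9: -3+30=27 >-1, r--
l=0 r=8: -3+28=25 >-1, r--
l=0 r=7: -3+27=24 >-1, r--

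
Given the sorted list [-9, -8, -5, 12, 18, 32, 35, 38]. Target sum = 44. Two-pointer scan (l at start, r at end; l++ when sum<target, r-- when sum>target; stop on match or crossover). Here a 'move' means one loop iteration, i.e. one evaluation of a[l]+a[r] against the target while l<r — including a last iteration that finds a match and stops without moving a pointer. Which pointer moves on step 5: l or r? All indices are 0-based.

r

[0,7] -9+38=29 <44 → l++
[1,7] -8+38=30 <44 → l++
[2,7] -5+38=33 <44 → l++
[3,7] 12+38=50 >44 → r--
[3,6] 12+35=47 >44 → r--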